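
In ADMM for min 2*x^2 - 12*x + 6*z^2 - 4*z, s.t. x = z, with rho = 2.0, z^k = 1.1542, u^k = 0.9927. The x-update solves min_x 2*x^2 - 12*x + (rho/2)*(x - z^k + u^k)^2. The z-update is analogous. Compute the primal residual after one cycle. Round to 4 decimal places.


ADMM iteration with rho = 2.0, z^k = 1.1542, u^k = 0.9927
Step 1: x-update.
Minimize 2*x^2 - 12*x + (2.0/2)*(x - 1.1542 + 0.9927)^2
FOC: (2*2 + 2.0)*x = 12 + 2.0*(1.1542 - 0.9927)
x^{k+1} = 2.0538
Step 2: z-update.
Minimize 6*z^2 - 4*z + (2.0/2)*(2.0538 - z + 0.9927)^2
FOC: (2*6 + 2.0)*z = 4 + 2.0*(2.0538 + 0.9927)
z^{k+1} = 0.7209
Step 3: u-update.
u^{k+1} = 0.9927 + 2.0538 - 0.7209 = 2.3256
Step 4: Primal residual = |2.0538 - 0.7209| = 1.3329


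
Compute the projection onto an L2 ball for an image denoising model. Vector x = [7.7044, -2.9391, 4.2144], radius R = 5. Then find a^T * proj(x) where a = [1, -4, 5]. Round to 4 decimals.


Step 1: Compute ||x|| (intermediates to 6 decimals).
||x|| = sqrt(7.7044^2 + (-2.9391)^2 + 4.2144^2) = 9.260521
Step 2: Project.
Since ||x|| > R, scale = R/||x|| = 5/9.260521 = 0.539926, proj(x) = scale * x
proj(x) = [4.159806, -1.586897, 2.275464]
Step 3: Dot product.
a^T * proj(x) = 1*4.159806 - 4*(-1.586897) + 5*2.275464 = 21.8847


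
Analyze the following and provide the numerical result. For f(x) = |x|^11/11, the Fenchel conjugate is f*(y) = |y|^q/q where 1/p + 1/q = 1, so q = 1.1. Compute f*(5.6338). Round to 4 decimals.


The conjugate exponent q satisfies 1/p + 1/q = 1.
p = 11, so q = 11/(11 - 1) = 1.1
|y|^q = 5.6338^1.1 = 6.697
f*(5.6338) = 6.697 / 1.1 = 6.0882


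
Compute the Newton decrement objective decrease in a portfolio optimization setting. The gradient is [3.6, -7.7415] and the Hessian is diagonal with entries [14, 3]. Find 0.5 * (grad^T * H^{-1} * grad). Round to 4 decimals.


Step 1: H is diagonal, so H^(-1) * g = [0.2571, -2.5805].
Step 2: g^T H^(-1) g = sum_i g_i^2 / H_ii
  = (3.6)^2/14 + (-7.7415)^2/3
  = 0.9257 + 19.9769 = 20.9027
Step 3: Objective decrease = 0.5 * g^T H^(-1) g = 10.4513


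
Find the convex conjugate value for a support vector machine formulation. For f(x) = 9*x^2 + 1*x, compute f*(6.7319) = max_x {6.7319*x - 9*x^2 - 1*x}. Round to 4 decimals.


f*(y) = sup_x {y*x - a*x^2 - b*x} = sup_x {(y-b)*x - a*x^2}
FOC: (y - b) - 2a*x = 0 => x* = (y - b)/(2a)
x* = (6.7319 - 1)/(2*9) = 0.3184
f*(6.7319) = (y-b)^2/(4a) = (6.7319 - 1)^2/(4*9)
= 32.8547/36 = 0.9126


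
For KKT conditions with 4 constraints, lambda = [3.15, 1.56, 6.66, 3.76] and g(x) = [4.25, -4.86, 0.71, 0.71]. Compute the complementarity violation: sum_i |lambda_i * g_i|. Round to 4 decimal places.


KKT complementary slackness check:
lambda_1 * g_1 = 3.15 * 4.25 = 13.3875
lambda_2 * g_2 = 1.56 * -4.86 = -7.5816
lambda_3 * g_3 = 6.66 * 0.71 = 4.7286
lambda_4 * g_4 = 3.76 * 0.71 = 2.6696
Total violation = 13.3875 + 7.5816 + 4.7286 + 2.6696 = 28.3673


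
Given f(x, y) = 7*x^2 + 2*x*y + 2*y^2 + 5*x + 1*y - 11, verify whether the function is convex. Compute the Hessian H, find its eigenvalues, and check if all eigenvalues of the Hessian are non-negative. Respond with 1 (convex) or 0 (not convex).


The Hessian of f(x,y) = 7*x^2 + 2*x*y + 2*y^2 + 5*x + 1*y - 11 is:
H = [[14, 2], [2, 4]]
Trace = 14 + 4 = 18
Determinant = 14*4 - (2)^2 = 52
Discriminant = (18)^2 - 4*52 = 116.0
Eigenvalues: lambda_1 = 3.6148, lambda_2 = 14.3852
The function is convex.

1


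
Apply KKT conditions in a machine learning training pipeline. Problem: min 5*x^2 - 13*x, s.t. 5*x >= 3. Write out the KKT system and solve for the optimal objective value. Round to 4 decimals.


Step 1: Try lambda = 0 (constraint inactive).
Stationarity: 2*5*x - 13 = 0
x* = 13/(2*5) = 1.3
Check constraint: 5*1.3 = 6.5 >= 3 -- satisfied.
Step 2: Compute optimal value.
f(x*) = 5*1.3^2 - 13*1.3 = -8.45


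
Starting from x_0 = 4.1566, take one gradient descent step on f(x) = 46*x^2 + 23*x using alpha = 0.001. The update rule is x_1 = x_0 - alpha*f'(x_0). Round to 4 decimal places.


We compute the gradient at x_0 and apply the update.
f'(x) = 92*x + 23
f'(4.1566) = 92*4.1566 + 23 = 405.4072
x_1 = 4.1566 - 0.001*405.4072 = 3.7512


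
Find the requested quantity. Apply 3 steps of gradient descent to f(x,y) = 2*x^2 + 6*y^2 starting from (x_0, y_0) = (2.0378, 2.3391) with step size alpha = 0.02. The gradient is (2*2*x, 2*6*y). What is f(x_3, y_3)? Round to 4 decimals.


Gradient descent on f(x,y) = 2*x^2 + 6*y^2.
Starting point: (2.0378, 2.3391), alpha = 0.02
Step 1: grad_x = 2*2*2.0378 = 8.1512, grad_y = 2*6*2.3391 = 28.0692
  x_1 = 2.0378 - 0.02*8.1512 = 1.8748
  y_1 = 2.3391 - 0.02*28.0692 = 1.7777
Step 2: grad_x = 2*2*1.8748 = 7.4991, grad_y = 2*6*1.7777 = 21.3326
  x_2 = 1.8748 - 0.02*7.4991 = 1.7248
  y_2 = 1.7777 - 0.02*21.3326 = 1.3511
Step 3: grad_x = 2*2*1.7248 = 6.8992, grad_y = 2*6*1.3511 = 16.2128
  x_3 = 1.7248 - 0.02*6.8992 = 1.5868
  y_3 = 1.3511 - 0.02*16.2128 = 1.0268
f(1.5868, 1.0268) = 2*1.5868^2 + 6*1.0268^2 = 11.362


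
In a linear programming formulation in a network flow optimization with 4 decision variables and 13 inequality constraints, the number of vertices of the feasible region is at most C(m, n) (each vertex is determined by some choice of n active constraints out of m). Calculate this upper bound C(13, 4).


Each vertex corresponds to some choice of n active constraints out of m, so the number of vertices is at most C(m, n) = m! / (n!(m-n)!).
m = 13, n = 4
Numerator: 13 * 12 * 11 * 10
Denominator: 4! = 24
C(13, 4) = 715


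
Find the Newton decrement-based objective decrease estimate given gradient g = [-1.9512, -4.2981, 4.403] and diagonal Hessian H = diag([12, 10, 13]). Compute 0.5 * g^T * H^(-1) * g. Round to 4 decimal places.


Step 1: H is diagonal, so H^(-1) * g = [-0.1626, -0.4298, 0.3387].
Step 2: g^T H^(-1) g = sum_i g_i^2 / H_ii
  = (-1.9512)^2/12 + (-4.2981)^2/10 + (4.403)^2/13
  = 0.3173 + 1.8474 + 1.4913 = 3.6559
Step 3: Objective decrease = 0.5 * g^T H^(-1) g = 1.8279


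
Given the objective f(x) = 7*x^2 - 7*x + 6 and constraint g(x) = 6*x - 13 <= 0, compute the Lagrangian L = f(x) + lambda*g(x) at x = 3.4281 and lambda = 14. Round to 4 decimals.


Step 1: Evaluate f(x).
f(3.4281) = 7*3.4281^2 - 7*3.4281 + 6 = 64.2664
Step 2: Evaluate g(x).
g(3.4281) = 6*3.4281 - 13 = 7.5686
Step 3: Compute Lagrangian.
L = 64.2664 + 14*7.5686 = 170.2268


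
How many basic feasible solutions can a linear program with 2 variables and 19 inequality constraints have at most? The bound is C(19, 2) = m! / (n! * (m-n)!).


Each vertex corresponds to some choice of n active constraints out of m, so the number of vertices is at most C(m, n) = m! / (n!(m-n)!).
m = 19, n = 2
Numerator: 19 * 18
Denominator: 2! = 2
C(19, 2) = 171


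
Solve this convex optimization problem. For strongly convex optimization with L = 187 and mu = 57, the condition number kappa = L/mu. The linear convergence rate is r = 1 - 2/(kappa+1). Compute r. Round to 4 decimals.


Step 1: Compute the condition number.
kappa = L/mu = 187/57 = 3.2807
Step 2: Compute the convergence rate.
r = 1 - 2/(kappa + 1) = 1 - 2*mu/(L + mu) = (L - mu)/(L + mu) = 130/244 = 0.5328


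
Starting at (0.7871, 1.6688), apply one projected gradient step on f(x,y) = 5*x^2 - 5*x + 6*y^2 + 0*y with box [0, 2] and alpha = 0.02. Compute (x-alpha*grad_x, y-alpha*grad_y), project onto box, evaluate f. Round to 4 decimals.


Step 1: Compute gradient at (0.7871, 1.6688).
grad_x = 2*5*0.7871 - 5 = 2.871
grad_y = 2*6*1.6688 + 0 = 20.0256
Step 2: Gradient step.
x_raw = 0.7871 - 0.02*2.871 = 0.7297
y_raw = 1.6688 - 0.02*20.0256 = 1.2683
Step 3: Project onto [0, 2].
x_proj = clip(0.7297) = 0.7297
y_proj = clip(1.2683) = 1.2683
Step 4: Evaluate f.
f(0.7297, 1.2683) = 8.6651


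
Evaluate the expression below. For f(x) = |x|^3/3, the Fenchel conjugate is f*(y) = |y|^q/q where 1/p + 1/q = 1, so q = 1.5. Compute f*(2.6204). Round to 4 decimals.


The conjugate exponent q satisfies 1/p + 1/q = 1.
p = 3, so q = 3/(3 - 1) = 1.5
|y|^q = 2.6204^1.5 = 4.2418
f*(2.6204) = 4.2418 / 1.5 = 2.8279


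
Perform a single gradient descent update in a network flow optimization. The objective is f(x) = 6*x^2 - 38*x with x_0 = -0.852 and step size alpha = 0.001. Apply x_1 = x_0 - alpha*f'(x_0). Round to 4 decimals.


We compute the gradient at x_0 and apply the update.
f'(x) = 12*x - 38
f'(-0.852) = 12*-0.852 - 38 = -48.224
x_1 = -0.852 - 0.001*-48.224 = -0.8038


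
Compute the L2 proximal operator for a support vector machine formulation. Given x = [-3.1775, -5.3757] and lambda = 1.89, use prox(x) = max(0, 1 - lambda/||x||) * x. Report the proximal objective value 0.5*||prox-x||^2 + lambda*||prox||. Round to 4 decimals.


Step 1: Compute ||x||.
||x|| = 6.2446
Step 2: Compute scaling factor.
scale = max(0, 1 - 1.89/6.2446) = 0.6973
Step 3: prox(x) = [-2.2158, -3.7487]
||prox(x)|| = 4.3546
Step 4: Proximal objective.
0.5*||prox-x||^2 = 1.7861
lambda*||prox|| = 8.2302
Total = 10.0162


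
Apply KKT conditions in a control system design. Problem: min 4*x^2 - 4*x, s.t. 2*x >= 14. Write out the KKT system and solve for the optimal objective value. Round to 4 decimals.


Step 1: Try lambda = 0 (constraint inactive).
x_unc = 4/(2*4) = 0.5
Check: 2*0.5 = 1.0 < 14 -- violated!
Step 2: Constraint must be active: 2*x = 14
x* = 14/2 = 7.0
lambda = (2*4*7.0 - 4)/2 = 26.0
Step 3: Compute optimal value.
f(x*) = 4*7.0^2 - 4*7.0 = 168.0


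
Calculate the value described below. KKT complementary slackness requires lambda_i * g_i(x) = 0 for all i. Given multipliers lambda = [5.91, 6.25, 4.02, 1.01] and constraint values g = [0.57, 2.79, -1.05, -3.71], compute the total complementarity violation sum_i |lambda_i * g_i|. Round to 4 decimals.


KKT complementary slackness check:
lambda_1 * g_1 = 5.91 * 0.57 = 3.3687
lambda_2 * g_2 = 6.25 * 2.79 = 17.4375
lambda_3 * g_3 = 4.02 * -1.05 = -4.221
lambda_4 * g_4 = 1.01 * -3.71 = -3.7471
Total violation = 3.3687 + 17.4375 + 4.221 + 3.7471 = 28.7743


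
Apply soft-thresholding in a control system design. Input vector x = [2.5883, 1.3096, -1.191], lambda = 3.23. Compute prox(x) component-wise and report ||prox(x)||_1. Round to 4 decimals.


Soft-thresholding with lambda = 3.23:
prox(2.5883) = sign(2.5883)*max(|2.5883| - 3.23, 0) = 0.0
prox(1.3096) = sign(1.3096)*max(|1.3096| - 3.23, 0) = 0.0
prox(-1.191) = sign(-1.191)*max(|-1.191| - 3.23, 0) = 0.0
prox(x) = [0.0, 0.0, 0.0]
||prox(x)||_1 = 0.0 + 0.0 + 0.0 = 0.0


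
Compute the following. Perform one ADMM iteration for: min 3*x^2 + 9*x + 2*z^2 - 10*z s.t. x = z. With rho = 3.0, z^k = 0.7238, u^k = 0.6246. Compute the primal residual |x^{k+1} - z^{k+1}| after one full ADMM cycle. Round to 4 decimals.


ADMM iteration with rho = 3.0, z^k = 0.7238, u^k = 0.6246
Step 1: x-update.
Minimize 3*x^2 + 9*x + (3.0/2)*(x - 0.7238 + 0.6246)^2
FOC: (2*3 + 3.0)*x = -9 + 3.0*(0.7238 - 0.6246)
x^{k+1} = -0.9669
Step 2: z-update.
Minimize 2*z^2 - 10*z + (3.0/2)*(-0.9669 - z + 0.6246)^2
FOC: (2*2 + 3.0)*z = 10 + 3.0*(-0.9669 + 0.6246)
z^{k+1} = 1.2819
Step 3: u-update.
u^{k+1} = 0.6246 - 0.9669 - 1.2819 = -1.6242
Step 4: Primal residual = |-0.9669 - 1.2819| = 2.2488


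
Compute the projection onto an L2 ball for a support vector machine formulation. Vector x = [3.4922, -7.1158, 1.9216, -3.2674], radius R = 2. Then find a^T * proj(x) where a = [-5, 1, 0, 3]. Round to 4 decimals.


Step 1: Compute ||x|| (intermediates to 6 decimals).
||x|| = sqrt(3.4922^2 + (-7.1158)^2 + 1.9216^2 + (-3.2674)^2) = 8.786269
Step 2: Project.
Since ||x|| > R, scale = R/||x|| = 2/8.786269 = 0.227628, proj(x) = scale * x
proj(x) = [0.794923, -1.619755, 0.43741, -0.743752]
Step 3: Dot product.
a^T * proj(x) = -5*0.794923 + 1*(-1.619755) + 0*0.43741 + 3*(-0.743752) = -7.8256


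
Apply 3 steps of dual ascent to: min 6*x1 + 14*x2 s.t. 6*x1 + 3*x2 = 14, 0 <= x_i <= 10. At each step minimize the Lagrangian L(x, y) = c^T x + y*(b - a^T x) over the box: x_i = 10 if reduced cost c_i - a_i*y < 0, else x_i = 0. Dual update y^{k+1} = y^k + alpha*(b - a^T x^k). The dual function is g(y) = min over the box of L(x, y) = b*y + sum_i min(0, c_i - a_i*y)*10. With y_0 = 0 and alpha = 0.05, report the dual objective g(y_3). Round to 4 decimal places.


Dual ascent for LP: min 6*x1 + 14*x2, 6*x1 + 3*x2 = 14, 0 <= x_i <= 10
Step 1: y^k = 0.0, reduced costs: (6.0, 14.0)
  x^k = (0.0, 0.0), subgradient = b - a^T x = 14.0
  y^{k+1} = 0.0 + 0.05*14.0 = 0.7
Step 2: y^k = 0.7, reduced costs: (1.8, 11.9)
  x^k = (0.0, 0.0), subgradient = b - a^T x = 14.0
  y^{k+1} = 0.7 + 0.05*14.0 = 1.4
Step 3: y^k = 1.4, reduced costs: (-2.4, 9.8)
  x^k = (10.0, 0.0), subgradient = b - a^T x = -46.0
  y^{k+1} = 1.4 + 0.05*-46.0 = -0.9
Dual objective at y_3 = -0.9: reduced costs (11.4, 16.7), box minimizer x = (0.0, 0.0)
g(y_3) = b*y + (c1 - a1*y)*x1 + (c2 - a2*y)*x2 = 14*(-0.9) + 11.4*0.0 + 16.7*0.0 = -12.6 + 0.0 + 0.0 = -12.6


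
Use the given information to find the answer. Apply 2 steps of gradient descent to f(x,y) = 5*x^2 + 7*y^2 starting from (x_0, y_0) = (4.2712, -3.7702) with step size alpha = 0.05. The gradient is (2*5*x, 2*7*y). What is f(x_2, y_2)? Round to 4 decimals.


Gradient descent on f(x,y) = 5*x^2 + 7*y^2.
Starting point: (4.2712, -3.7702), alpha = 0.05
Step 1: grad_x = 2*5*4.2712 = 42.712, grad_y = 2*7*-3.7702 = -52.7828
  x_1 = 4.2712 - 0.05*42.712 = 2.1356
  y_1 = -3.7702 - 0.05*-52.7828 = -1.1311
Step 2: grad_x = 2*5*2.1356 = 21.356, grad_y = 2*7*-1.1311 = -15.8348
  x_2 = 2.1356 - 0.05*21.356 = 1.0678
  y_2 = -1.1311 - 0.05*-15.8348 = -0.3393
f(1.0678, -0.3393) = 5*1.0678^2 + 7*(-0.3393)^2 = 6.5069


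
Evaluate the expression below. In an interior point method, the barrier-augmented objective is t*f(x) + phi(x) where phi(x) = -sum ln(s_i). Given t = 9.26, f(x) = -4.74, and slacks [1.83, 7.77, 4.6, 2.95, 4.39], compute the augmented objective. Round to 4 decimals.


Step 1: Compute log-barrier.
ln values: [0.6043, 2.0503, 1.5261, 1.0818, 1.4793]
phi = -(0.6043 + 2.0503 + 1.5261 + 1.0818 + 1.4793) = -6.7418
Step 2: Compute augmented objective.
t*f(x) = 9.26*-4.74 = -43.8924
Total = -43.8924 - 6.7418 = -50.6342


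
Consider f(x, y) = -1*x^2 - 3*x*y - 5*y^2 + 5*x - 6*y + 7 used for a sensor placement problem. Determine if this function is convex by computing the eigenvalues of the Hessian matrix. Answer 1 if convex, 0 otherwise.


The Hessian of f(x,y) = -1*x^2 - 3*x*y - 5*y^2 + 5*x - 6*y + 7 is:
H = [[-2, -3], [-3, -10]]
Trace = -2 - 10 = -12
Determinant = -2*-10 - (-3)^2 = 11
Discriminant = (-12)^2 - 4*11 = 100.0
Eigenvalues: lambda_1 = -11.0, lambda_2 = -1.0
The function is not convex.

0


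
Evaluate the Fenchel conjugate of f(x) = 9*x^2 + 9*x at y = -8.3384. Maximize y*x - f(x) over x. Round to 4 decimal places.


f*(y) = sup_x {y*x - a*x^2 - b*x} = sup_x {(y-b)*x - a*x^2}
FOC: (y - b) - 2a*x = 0 => x* = (y - b)/(2a)
x* = (-8.3384 - 9)/(2*9) = -0.9632
f*(-8.3384) = (y-b)^2/(4a) = (-8.3384 - 9)^2/(4*9)
= 300.6201/36 = 8.3506


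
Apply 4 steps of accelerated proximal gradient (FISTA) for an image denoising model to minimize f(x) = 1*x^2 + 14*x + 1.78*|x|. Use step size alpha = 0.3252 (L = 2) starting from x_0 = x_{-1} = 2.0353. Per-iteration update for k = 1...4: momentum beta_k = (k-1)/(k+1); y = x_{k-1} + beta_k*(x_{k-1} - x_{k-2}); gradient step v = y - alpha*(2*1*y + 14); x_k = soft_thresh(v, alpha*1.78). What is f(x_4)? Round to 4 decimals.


FISTA on f(x) = 1*x^2 + 14*x + 1.78*|x|
L = 2, alpha = 0.3252
Iteration 1: beta = 0.0, y = 2.0353 + 0.0*(2.0353 - 2.0353) = 2.0353
  grad(y) = 18.0706, v = y - alpha*grad = -3.8413
  prox(v) = soft_thresh(-3.8413, 0.5789) = -3.2624
Iteration 2: beta = 0.3333, y = -3.2624 + 0.3333*(-3.2624 - 2.0353) = -5.0283
  grad(y) = 3.9434, v = y - alpha*grad = -6.3107
  prox(v) = soft_thresh(-6.3107, 0.5789) = -5.7318
Iteration 3: beta = 0.5, y = -5.7318 + 0.5*(-5.7318 + 3.2624) = -6.9666
  grad(y) = 0.0669, v = y - alpha*grad = -6.9883
  prox(v) = soft_thresh(-6.9883, 0.5789) = -6.4095
Iteration 4: beta = 0.6, y = -6.4095 + 0.6*(-6.4095 + 5.7318) = -6.816
  grad(y) = 0.368, v = y - alpha*grad = -6.9357
  prox(v) = soft_thresh(-6.9357, 0.5789) = -6.3568
f(x_4) = 1*(-6.3568)^2 + 14*(-6.3568) + 1.78*|-6.3568| = -37.2712


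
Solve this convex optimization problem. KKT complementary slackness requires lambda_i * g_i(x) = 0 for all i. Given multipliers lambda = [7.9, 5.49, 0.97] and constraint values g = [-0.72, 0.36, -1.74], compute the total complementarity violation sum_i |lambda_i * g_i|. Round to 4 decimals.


KKT complementary slackness check:
lambda_1 * g_1 = 7.9 * -0.72 = -5.688
lambda_2 * g_2 = 5.49 * 0.36 = 1.9764
lambda_3 * g_3 = 0.97 * -1.74 = -1.6878
Total violation = 5.688 + 1.9764 + 1.6878 = 9.3522


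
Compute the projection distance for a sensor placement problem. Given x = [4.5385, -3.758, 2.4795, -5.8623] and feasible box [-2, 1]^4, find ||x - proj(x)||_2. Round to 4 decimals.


Project each component onto [-2, 1].
clip(4.5385) = 1.0, clip(-3.758) = -2.0, clip(2.4795) = 1.0, clip(-5.8623) = -2.0
Projection = [1.0, -2.0, 1.0, -2.0]
Squared diffs: [12.521, 3.0906, 2.1889, 14.9174]
Distance = sqrt(32.7179) = 5.7199


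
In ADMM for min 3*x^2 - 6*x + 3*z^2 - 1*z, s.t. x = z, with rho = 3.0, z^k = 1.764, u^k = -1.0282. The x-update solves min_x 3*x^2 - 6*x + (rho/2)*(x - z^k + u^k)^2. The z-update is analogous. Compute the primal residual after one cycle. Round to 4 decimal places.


ADMM iteration with rho = 3.0, z^k = 1.764, u^k = -1.0282
Step 1: x-update.
Minimize 3*x^2 - 6*x + (3.0/2)*(x - 1.764 - 1.0282)^2
FOC: (2*3 + 3.0)*x = 6 + 3.0*(1.764 + 1.0282)
x^{k+1} = 1.5974
Step 2: z-update.
Minimize 3*z^2 - 1*z + (3.0/2)*(1.5974 - z - 1.0282)^2
FOC: (2*3 + 3.0)*z = 1 + 3.0*(1.5974 - 1.0282)
z^{k+1} = 0.3008
Step 3: u-update.
u^{k+1} = -1.0282 + 1.5974 - 0.3008 = 0.2684
Step 4: Primal residual = |1.5974 - 0.3008| = 1.2966


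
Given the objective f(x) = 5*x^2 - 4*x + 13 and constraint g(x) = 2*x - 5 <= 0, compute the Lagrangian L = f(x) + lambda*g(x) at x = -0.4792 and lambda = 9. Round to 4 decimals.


Step 1: Evaluate f(x).
f(-0.4792) = 5*(-0.4792)^2 - 4*(-0.4792) + 13 = 16.065
Step 2: Evaluate g(x).
g(-0.4792) = 2*-0.4792 - 5 = -5.9584
Step 3: Compute Lagrangian.
L = 16.065 + 9*-5.9584 = -37.5606


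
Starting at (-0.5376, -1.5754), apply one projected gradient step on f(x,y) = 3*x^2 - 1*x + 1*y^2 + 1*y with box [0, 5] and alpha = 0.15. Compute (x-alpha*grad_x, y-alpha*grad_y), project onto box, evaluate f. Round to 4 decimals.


Step 1: Compute gradient at (-0.5376, -1.5754).
grad_x = 2*3*-0.5376 - 1 = -4.2256
grad_y = 2*1*-1.5754 + 1 = -2.1508
Step 2: Gradient step.
x_raw = -0.5376 - 0.15*-4.2256 = 0.0962
y_raw = -1.5754 - 0.15*-2.1508 = -1.2528
Step 3: Project onto [0, 5].
x_proj = clip(0.0962) = 0.0962
y_proj = clip(-1.2528) = 0.0
Step 4: Evaluate f.
f(0.0962, 0.0) = -0.0685


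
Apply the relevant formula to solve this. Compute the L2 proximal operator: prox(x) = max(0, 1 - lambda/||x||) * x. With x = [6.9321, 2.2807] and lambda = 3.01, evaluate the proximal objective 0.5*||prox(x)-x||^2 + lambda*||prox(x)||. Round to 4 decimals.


Step 1: Compute ||x||.
||x|| = 7.2976
Step 2: Compute scaling factor.
scale = max(0, 1 - 3.01/7.2976) = 0.5875
Step 3: prox(x) = [4.0729, 1.34]
||prox(x)|| = 4.2876
Step 4: Proximal objective.
0.5*||prox-x||^2 = 4.5301
lambda*||prox|| = 12.9057
Total = 17.4359


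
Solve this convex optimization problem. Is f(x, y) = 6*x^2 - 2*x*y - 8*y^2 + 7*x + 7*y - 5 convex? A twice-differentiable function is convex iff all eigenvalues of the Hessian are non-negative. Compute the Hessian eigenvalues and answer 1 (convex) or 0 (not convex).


The Hessian of f(x,y) = 6*x^2 - 2*x*y - 8*y^2 + 7*x + 7*y - 5 is:
H = [[12, -2], [-2, -16]]
Trace = 12 - 16 = -4
Determinant = 12*-16 - (-2)^2 = -196
Discriminant = (-4)^2 - 4*-196 = 800.0
Eigenvalues: lambda_1 = -16.1421, lambda_2 = 12.1421
The function is not convex.

0


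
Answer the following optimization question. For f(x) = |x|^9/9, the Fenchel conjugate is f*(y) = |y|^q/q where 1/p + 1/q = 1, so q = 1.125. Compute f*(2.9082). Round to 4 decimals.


The conjugate exponent q satisfies 1/p + 1/q = 1.
p = 9, so q = 9/(9 - 1) = 1.125
|y|^q = 2.9082^1.125 = 3.3234
f*(2.9082) = 3.3234 / 1.125 = 2.9541


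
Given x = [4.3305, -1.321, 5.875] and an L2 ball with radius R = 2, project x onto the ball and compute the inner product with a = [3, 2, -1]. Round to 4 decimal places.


Step 1: Compute ||x|| (intermediates to 6 decimals).
||x|| = sqrt(4.3305^2 + (-1.321)^2 + 5.875^2) = 7.417135
Step 2: Project.
Since ||x|| > R, scale = R/||x|| = 2/7.417135 = 0.269646, proj(x) = scale * x
proj(x) = [1.167702, -0.356202, 1.58417]
Step 3: Dot product.
a^T * proj(x) = 3*1.167702 + 2*(-0.356202) - 1*1.58417 = 1.2065


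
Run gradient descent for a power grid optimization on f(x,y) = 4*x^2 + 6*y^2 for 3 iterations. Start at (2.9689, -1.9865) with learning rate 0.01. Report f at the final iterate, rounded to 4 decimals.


Gradient descent on f(x,y) = 4*x^2 + 6*y^2.
Starting point: (2.9689, -1.9865), alpha = 0.01
Step 1: grad_x = 2*4*2.9689 = 23.7512, grad_y = 2*6*-1.9865 = -23.838
  x_1 = 2.9689 - 0.01*23.7512 = 2.7314
  y_1 = -1.9865 - 0.01*-23.838 = -1.7481
Step 2: grad_x = 2*4*2.7314 = 21.8511, grad_y = 2*6*-1.7481 = -20.9774
  x_2 = 2.7314 - 0.01*21.8511 = 2.5129
  y_2 = -1.7481 - 0.01*-20.9774 = -1.5383
Step 3: grad_x = 2*4*2.5129 = 20.103, grad_y = 2*6*-1.5383 = -18.4601
  x_3 = 2.5129 - 0.01*20.103 = 2.3118
  y_3 = -1.5383 - 0.01*-18.4601 = -1.3537
f(2.3118, -1.3537) = 4*2.3118^2 + 6*(-1.3537)^2 = 32.3743


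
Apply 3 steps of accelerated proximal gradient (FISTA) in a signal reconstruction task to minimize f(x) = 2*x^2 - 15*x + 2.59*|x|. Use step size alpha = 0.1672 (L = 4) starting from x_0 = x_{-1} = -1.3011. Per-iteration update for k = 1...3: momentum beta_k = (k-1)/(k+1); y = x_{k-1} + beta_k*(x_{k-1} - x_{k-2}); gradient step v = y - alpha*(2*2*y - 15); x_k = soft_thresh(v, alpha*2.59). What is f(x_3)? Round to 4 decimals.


FISTA on f(x) = 2*x^2 - 15*x + 2.59*|x|
L = 4, alpha = 0.1672
Iteration 1: beta = 0.0, y = -1.3011 + 0.0*(-1.3011 + 1.3011) = -1.3011
  grad(y) = -20.2044, v = y - alpha*grad = 2.0771
  prox(v) = soft_thresh(2.0771, 0.433) = 1.644
Iteration 2: beta = 0.3333, y = 1.644 + 0.3333*(1.644 + 1.3011) = 2.6257
  grad(y) = -4.4971, v = y - alpha*grad = 3.3776
  prox(v) = soft_thresh(3.3776, 0.433) = 2.9446
Iteration 3: beta = 0.5, y = 2.9446 + 0.5*(2.9446 - 1.644) = 3.5949
  grad(y) = -0.6205, v = y - alpha*grad = 3.6986
  prox(v) = soft_thresh(3.6986, 0.433) = 3.2656
f(x_3) = 2*3.2656^2 - 15*3.2656 + 2.59*|3.2656| = -19.1978


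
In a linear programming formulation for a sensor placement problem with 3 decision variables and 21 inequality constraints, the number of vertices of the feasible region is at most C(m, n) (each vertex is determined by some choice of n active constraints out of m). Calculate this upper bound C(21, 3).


Each vertex corresponds to some choice of n active constraints out of m, so the number of vertices is at most C(m, n) = m! / (n!(m-n)!).
m = 21, n = 3
Numerator: 21 * 20 * 19
Denominator: 3! = 6
C(21, 3) = 1330


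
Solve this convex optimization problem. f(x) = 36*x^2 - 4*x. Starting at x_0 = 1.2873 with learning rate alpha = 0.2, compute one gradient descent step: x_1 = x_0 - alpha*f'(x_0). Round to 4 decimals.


We compute the gradient at x_0 and apply the update.
f'(x) = 72*x - 4
f'(1.2873) = 72*1.2873 - 4 = 88.6856
x_1 = 1.2873 - 0.2*88.6856 = -16.4498


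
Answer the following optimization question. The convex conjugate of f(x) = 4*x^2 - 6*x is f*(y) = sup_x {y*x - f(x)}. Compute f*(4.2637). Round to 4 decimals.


f*(y) = sup_x {y*x - a*x^2 - b*x} = sup_x {(y-b)*x - a*x^2}
FOC: (y - b) - 2a*x = 0 => x* = (y - b)/(2a)
x* = (4.2637 + 6)/(2*4) = 1.283
f*(4.2637) = (y-b)^2/(4a) = (4.2637 + 6)^2/(4*4)
= 105.3435/16 = 6.584


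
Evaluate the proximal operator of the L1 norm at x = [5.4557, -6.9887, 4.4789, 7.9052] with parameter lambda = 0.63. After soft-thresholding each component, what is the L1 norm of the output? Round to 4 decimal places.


Soft-thresholding with lambda = 0.63:
prox(5.4557) = sign(5.4557)*max(|5.4557| - 0.63, 0) = 4.8257
prox(-6.9887) = sign(-6.9887)*max(|-6.9887| - 0.63, 0) = -6.3587
prox(4.4789) = sign(4.4789)*max(|4.4789| - 0.63, 0) = 3.8489
prox(7.9052) = sign(7.9052)*max(|7.9052| - 0.63, 0) = 7.2752
prox(x) = [4.8257, -6.3587, 3.8489, 7.2752]
||prox(x)||_1 = 4.8257 + 6.3587 + 3.8489 + 7.2752 = 22.3085


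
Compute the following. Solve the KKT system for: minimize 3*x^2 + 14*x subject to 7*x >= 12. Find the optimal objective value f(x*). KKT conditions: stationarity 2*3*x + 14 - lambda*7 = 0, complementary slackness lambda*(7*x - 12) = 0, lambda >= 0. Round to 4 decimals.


Step 1: Try lambda = 0 (constraint inactive).
x_unc = -14/(2*3) = -2.3333
Check: 7*-2.3333 = -16.3331 < 12 -- violated!
Step 2: Constraint must be active: 7*x = 12
x* = 12/7 = 1.7143 (rounded; the exact value 12/7 is used below)
lambda = (2*3*(12/7) + 14)/7 = 3.4694
Step 3: Compute optimal value.
f(x*) = 3*(12/7)^2 + 14*(12/7) = 32.8163


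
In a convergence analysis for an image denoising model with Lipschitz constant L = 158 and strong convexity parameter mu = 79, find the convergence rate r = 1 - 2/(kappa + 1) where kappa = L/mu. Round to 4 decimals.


Step 1: Compute the condition number.
kappa = L/mu = 158/79 = 2.0
Step 2: Compute the convergence rate.
r = 1 - 2/(kappa + 1) = 1 - 2*mu/(L + mu) = (L - mu)/(L + mu) = 79/237 = 0.3333


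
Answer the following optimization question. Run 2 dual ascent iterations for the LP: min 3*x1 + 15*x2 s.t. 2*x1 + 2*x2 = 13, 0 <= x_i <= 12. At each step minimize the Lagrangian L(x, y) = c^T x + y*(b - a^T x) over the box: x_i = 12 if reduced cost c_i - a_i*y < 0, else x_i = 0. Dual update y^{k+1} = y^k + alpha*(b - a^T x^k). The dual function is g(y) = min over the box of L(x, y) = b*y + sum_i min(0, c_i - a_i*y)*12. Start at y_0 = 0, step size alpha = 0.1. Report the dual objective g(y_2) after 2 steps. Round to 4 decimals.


Dual ascent for LP: min 3*x1 + 15*x2, 2*x1 + 2*x2 = 13, 0 <= x_i <= 12
Step 1: y^k = 0.0, reduced costs: (3.0, 15.0)
  x^k = (0.0, 0.0), subgradient = b - a^T x = 13.0
  y^{k+1} = 0.0 + 0.1*13.0 = 1.3
Step 2: y^k = 1.3, reduced costs: (0.4, 12.4)
  x^k = (0.0, 0.0), subgradient = b - a^T x = 13.0
  y^{k+1} = 1.3 + 0.1*13.0 = 2.6
Dual objective at y_2 = 2.6: reduced costs (-2.2, 9.8), box minimizer x = (12.0, 0.0)
g(y_2) = b*y + (c1 - a1*y)*x1 + (c2 - a2*y)*x2 = 13*2.6 + (-2.2)*12.0 + 9.8*0.0 = 33.8 - 26.4 + 0.0 = 7.4


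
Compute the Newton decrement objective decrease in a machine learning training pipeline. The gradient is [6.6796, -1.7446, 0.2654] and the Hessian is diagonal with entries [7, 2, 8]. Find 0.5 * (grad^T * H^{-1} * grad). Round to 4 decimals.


Step 1: H is diagonal, so H^(-1) * g = [0.9542, -0.8723, 0.0332].
Step 2: g^T H^(-1) g = sum_i g_i^2 / H_ii
  = (6.6796)^2/7 + (-1.7446)^2/2 + (0.2654)^2/8
  = 6.3739 + 1.5218 + 0.0088 = 7.9045
Step 3: Objective decrease = 0.5 * g^T H^(-1) g = 3.9522


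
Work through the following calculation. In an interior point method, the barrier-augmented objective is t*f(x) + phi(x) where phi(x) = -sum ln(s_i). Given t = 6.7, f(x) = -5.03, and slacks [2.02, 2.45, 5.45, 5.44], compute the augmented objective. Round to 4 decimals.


Step 1: Compute log-barrier.
ln values: [0.7031, 0.8961, 1.6956, 1.6938]
phi = -(0.7031 + 0.8961 + 1.6956 + 1.6938) = -4.9886
Step 2: Compute augmented objective.
t*f(x) = 6.7*-5.03 = -33.701
Total = -33.701 - 4.9886 = -38.6896


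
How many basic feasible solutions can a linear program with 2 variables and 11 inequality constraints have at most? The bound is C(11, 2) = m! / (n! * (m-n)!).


Each vertex corresponds to some choice of n active constraints out of m, so the number of vertices is at most C(m, n) = m! / (n!(m-n)!).
m = 11, n = 2
Numerator: 11 * 10
Denominator: 2! = 2
C(11, 2) = 55


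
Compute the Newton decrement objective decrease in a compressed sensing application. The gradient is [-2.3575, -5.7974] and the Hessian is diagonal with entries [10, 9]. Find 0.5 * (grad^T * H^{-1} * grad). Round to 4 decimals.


Step 1: H is diagonal, so H^(-1) * g = [-0.2358, -0.6442].
Step 2: g^T H^(-1) g = sum_i g_i^2 / H_ii
  = (-2.3575)^2/10 + (-5.7974)^2/9
  = 0.5558 + 3.7344 = 4.2902
Step 3: Objective decrease = 0.5 * g^T H^(-1) g = 2.1451


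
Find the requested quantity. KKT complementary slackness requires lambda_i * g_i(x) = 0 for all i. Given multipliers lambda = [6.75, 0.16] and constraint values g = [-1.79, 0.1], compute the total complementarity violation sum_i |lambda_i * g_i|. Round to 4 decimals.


KKT complementary slackness check:
lambda_1 * g_1 = 6.75 * -1.79 = -12.0825
lambda_2 * g_2 = 0.16 * 0.1 = 0.016
Total violation = 12.0825 + 0.016 = 12.0985


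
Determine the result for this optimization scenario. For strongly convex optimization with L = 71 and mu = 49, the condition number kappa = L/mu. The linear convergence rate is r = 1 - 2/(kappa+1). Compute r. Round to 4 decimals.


Step 1: Compute the condition number.
kappa = L/mu = 71/49 = 1.449
Step 2: Compute the convergence rate.
r = 1 - 2/(kappa + 1) = 1 - 2*mu/(L + mu) = (L - mu)/(L + mu) = 22/120 = 0.1833


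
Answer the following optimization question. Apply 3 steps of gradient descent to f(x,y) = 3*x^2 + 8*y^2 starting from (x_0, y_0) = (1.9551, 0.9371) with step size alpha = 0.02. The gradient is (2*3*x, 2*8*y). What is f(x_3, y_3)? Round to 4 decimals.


Gradient descent on f(x,y) = 3*x^2 + 8*y^2.
Starting point: (1.9551, 0.9371), alpha = 0.02
Step 1: grad_x = 2*3*1.9551 = 11.7306, grad_y = 2*8*0.9371 = 14.9936
  x_1 = 1.9551 - 0.02*11.7306 = 1.7205
  y_1 = 0.9371 - 0.02*14.9936 = 0.6372
Step 2: grad_x = 2*3*1.7205 = 10.3229, grad_y = 2*8*0.6372 = 10.1956
  x_2 = 1.7205 - 0.02*10.3229 = 1.514
  y_2 = 0.6372 - 0.02*10.1956 = 0.4333
Step 3: grad_x = 2*3*1.514 = 9.0842, grad_y = 2*8*0.4333 = 6.933
  x_3 = 1.514 - 0.02*9.0842 = 1.3323
  y_3 = 0.4333 - 0.02*6.933 = 0.2947
f(1.3323, 0.2947) = 3*1.3323^2 + 8*0.2947^2 = 6.02


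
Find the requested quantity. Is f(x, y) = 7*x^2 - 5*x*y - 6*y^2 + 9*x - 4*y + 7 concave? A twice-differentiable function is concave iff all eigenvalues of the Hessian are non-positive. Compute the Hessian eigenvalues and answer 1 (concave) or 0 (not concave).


The Hessian of f(x,y) = 7*x^2 - 5*x*y - 6*y^2 + 9*x - 4*y + 7 is:
H = [[14, -5], [-5, -12]]
Trace = 14 - 12 = 2
Determinant = 14*-12 - (-5)^2 = -193
Discriminant = (2)^2 - 4*-193 = 776.0
Eigenvalues: lambda_1 = -12.9284, lambda_2 = 14.9284
The function is not concave.

0


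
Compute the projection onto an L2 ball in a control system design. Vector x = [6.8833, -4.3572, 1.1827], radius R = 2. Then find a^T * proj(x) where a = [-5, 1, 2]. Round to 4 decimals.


Step 1: Compute ||x|| (intermediates to 6 decimals).
||x|| = sqrt(6.8833^2 + (-4.3572)^2 + 1.1827^2) = 8.231876
Step 2: Project.
Since ||x|| > R, scale = R/||x|| = 2/8.231876 = 0.242958, proj(x) = scale * x
proj(x) = [1.672353, -1.058617, 0.287346]
Step 3: Dot product.
a^T * proj(x) = -5*1.672353 + 1*(-1.058617) + 2*0.287346 = -8.8457


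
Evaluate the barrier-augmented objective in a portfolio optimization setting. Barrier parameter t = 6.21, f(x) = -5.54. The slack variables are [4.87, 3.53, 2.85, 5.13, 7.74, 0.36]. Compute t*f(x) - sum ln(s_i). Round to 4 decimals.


Step 1: Compute log-barrier.
ln values: [1.5831, 1.2613, 1.0473, 1.6351, 2.0464, -1.0217]
phi = -(1.5831 + 1.2613 + 1.0473 + 1.6351 + 2.0464 - 1.0217) = -6.5516
Step 2: Compute augmented objective.
t*f(x) = 6.21*-5.54 = -34.4034
Total = -34.4034 - 6.5516 = -40.955


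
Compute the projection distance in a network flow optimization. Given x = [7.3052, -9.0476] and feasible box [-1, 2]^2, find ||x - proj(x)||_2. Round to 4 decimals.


Project each component onto [-1, 2].
clip(7.3052) = 2.0, clip(-9.0476) = -1.0
Projection = [2.0, -1.0]
Squared diffs: [28.1451, 64.7639]
Distance = sqrt(92.909) = 9.6389


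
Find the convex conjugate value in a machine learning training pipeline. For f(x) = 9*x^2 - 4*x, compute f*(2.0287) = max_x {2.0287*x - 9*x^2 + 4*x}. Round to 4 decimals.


f*(y) = sup_x {y*x - a*x^2 - b*x} = sup_x {(y-b)*x - a*x^2}
FOC: (y - b) - 2a*x = 0 => x* = (y - b)/(2a)
x* = (2.0287 + 4)/(2*9) = 0.3349
f*(2.0287) = (y-b)^2/(4a) = (2.0287 + 4)^2/(4*9)
= 36.3452/36 = 1.0096


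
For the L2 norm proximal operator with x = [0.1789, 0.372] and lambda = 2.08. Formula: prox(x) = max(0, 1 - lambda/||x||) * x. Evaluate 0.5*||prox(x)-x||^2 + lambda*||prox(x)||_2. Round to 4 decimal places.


Step 1: Compute ||x||.
||x|| = 0.4128
Step 2: Compute scaling factor.
scale = max(0, 1 - 2.08/0.4128) = 0.0
Step 3: prox(x) = [0.0, 0.0]
||prox(x)|| = 0.0
Step 4: Proximal objective.
0.5*||prox-x||^2 = 0.0852
lambda*||prox|| = 0.0
Total = 0.0852


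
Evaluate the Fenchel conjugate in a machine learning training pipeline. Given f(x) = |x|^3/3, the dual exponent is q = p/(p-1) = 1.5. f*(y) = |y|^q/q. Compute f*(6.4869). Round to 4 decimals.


The conjugate exponent q satisfies 1/p + 1/q = 1.
p = 3, so q = 3/(3 - 1) = 1.5
|y|^q = 6.4869^1.5 = 16.5217
f*(6.4869) = 16.5217 / 1.5 = 11.0145


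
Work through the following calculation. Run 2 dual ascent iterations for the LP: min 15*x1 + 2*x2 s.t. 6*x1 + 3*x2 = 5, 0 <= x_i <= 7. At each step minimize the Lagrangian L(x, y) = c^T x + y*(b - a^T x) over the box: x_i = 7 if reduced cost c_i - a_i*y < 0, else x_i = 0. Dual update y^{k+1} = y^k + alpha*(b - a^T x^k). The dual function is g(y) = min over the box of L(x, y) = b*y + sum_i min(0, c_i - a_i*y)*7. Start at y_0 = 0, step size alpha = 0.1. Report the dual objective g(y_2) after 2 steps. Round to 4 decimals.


Dual ascent for LP: min 15*x1 + 2*x2, 6*x1 + 3*x2 = 5, 0 <= x_i <= 7
Step 1: y^k = 0.0, reduced costs: (15.0, 2.0)
  x^k = (0.0, 0.0), subgradient = b - a^T x = 5.0
  y^{k+1} = 0.0 + 0.1*5.0 = 0.5
Step 2: y^k = 0.5, reduced costs: (12.0, 0.5)
  x^k = (0.0, 0.0), subgradient = b - a^T x = 5.0
  y^{k+1} = 0.5 + 0.1*5.0 = 1.0
Dual objective at y_2 = 1.0: reduced costs (9.0, -1.0), box minimizer x = (0.0, 7.0)
g(y_2) = b*y + (c1 - a1*y)*x1 + (c2 - a2*y)*x2 = 5*1.0 + 9.0*0.0 + (-1.0)*7.0 = 5.0 + 0.0 - 7.0 = -2.0


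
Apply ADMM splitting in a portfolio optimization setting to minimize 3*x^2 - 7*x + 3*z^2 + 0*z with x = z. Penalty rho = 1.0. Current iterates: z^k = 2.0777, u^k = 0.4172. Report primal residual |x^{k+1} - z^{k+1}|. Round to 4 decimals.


ADMM iteration with rho = 1.0, z^k = 2.0777, u^k = 0.4172
Step 1: x-update.
Minimize 3*x^2 - 7*x + (1.0/2)*(x - 2.0777 + 0.4172)^2
FOC: (2*3 + 1.0)*x = 7 + 1.0*(2.0777 - 0.4172)
x^{k+1} = 1.2372
Step 2: z-update.
Minimize 3*z^2 + 0*z + (1.0/2)*(1.2372 - z + 0.4172)^2
FOC: (2*3 + 1.0)*z = 0 + 1.0*(1.2372 + 0.4172)
z^{k+1} = 0.2363
Step 3: u-update.
u^{k+1} = 0.4172 + 1.2372 - 0.2363 = 1.4181
Step 4: Primal residual = |1.2372 - 0.2363| = 1.0009


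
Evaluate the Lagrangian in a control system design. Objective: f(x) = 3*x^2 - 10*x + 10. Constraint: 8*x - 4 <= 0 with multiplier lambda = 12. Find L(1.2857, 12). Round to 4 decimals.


Step 1: Evaluate f(x).
f(1.2857) = 3*1.2857^2 - 10*1.2857 + 10 = 2.1021
Step 2: Evaluate g(x).
g(1.2857) = 8*1.2857 - 4 = 6.2856
Step 3: Compute Lagrangian.
L = 2.1021 + 12*6.2856 = 77.5293


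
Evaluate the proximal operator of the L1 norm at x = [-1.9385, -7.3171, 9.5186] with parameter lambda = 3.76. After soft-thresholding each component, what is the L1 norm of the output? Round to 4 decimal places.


Soft-thresholding with lambda = 3.76:
prox(-1.9385) = sign(-1.9385)*max(|-1.9385| - 3.76, 0) = 0.0
prox(-7.3171) = sign(-7.3171)*max(|-7.3171| - 3.76, 0) = -3.5571
prox(9.5186) = sign(9.5186)*max(|9.5186| - 3.76, 0) = 5.7586
prox(x) = [0.0, -3.5571, 5.7586]
||prox(x)||_1 = 0.0 + 3.5571 + 5.7586 = 9.3157


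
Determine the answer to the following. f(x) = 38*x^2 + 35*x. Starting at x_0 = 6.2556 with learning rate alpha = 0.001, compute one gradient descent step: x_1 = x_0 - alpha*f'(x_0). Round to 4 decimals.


We compute the gradient at x_0 and apply the update.
f'(x) = 76*x + 35
f'(6.2556) = 76*6.2556 + 35 = 510.4256
x_1 = 6.2556 - 0.001*510.4256 = 5.7452


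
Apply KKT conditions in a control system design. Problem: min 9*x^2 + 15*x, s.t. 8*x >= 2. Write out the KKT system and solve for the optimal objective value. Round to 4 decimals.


Step 1: Try lambda = 0 (constraint inactive).
x_unc = -15/(2*9) = -0.8333
Check: 8*-0.8333 = -6.6664 < 2 -- violated!
Step 2: Constraint must be active: 8*x = 2
x* = 2/8 = 0.25
lambda = (2*9*0.25 + 15)/8 = 2.4375
Step 3: Compute optimal value.
f(x*) = 9*0.25^2 + 15*0.25 = 4.3125


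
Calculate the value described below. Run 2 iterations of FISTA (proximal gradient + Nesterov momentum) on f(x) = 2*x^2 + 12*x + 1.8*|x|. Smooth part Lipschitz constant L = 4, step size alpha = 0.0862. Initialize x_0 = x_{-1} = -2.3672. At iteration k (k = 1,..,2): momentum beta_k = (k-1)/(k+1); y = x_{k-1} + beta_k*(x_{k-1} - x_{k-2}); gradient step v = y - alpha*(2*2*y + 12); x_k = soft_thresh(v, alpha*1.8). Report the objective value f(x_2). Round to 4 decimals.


FISTA on f(x) = 2*x^2 + 12*x + 1.8*|x|
L = 4, alpha = 0.0862
Iteration 1: beta = 0.0, y = -2.3672 + 0.0*(-2.3672 + 2.3672) = -2.3672
  grad(y) = 2.5312, v = y - alpha*grad = -2.5854
  prox(v) = soft_thresh(-2.5854, 0.1552) = -2.4302
Iteration 2: beta = 0.3333, y = -2.4302 + 0.3333*(-2.4302 + 2.3672) = -2.4512
  grad(y) = 2.195, v = y - alpha*grad = -2.6405
  prox(v) = soft_thresh(-2.6405, 0.1552) = -2.4853
f(x_2) = 2*(-2.4853)^2 + 12*(-2.4853) + 1.8*|-2.4853| = -12.9966


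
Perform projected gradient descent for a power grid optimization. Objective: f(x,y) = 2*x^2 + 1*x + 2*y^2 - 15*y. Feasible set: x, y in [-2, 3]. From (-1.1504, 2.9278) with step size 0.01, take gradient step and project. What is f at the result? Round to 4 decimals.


Step 1: Compute gradient at (-1.1504, 2.9278).
grad_x = 2*2*-1.1504 + 1 = -3.6016
grad_y = 2*2*2.9278 - 15 = -3.2888
Step 2: Gradient step.
x_raw = -1.1504 - 0.01*-3.6016 = -1.1144
y_raw = 2.9278 - 0.01*-3.2888 = 2.9607
Step 3: Project onto [-2, 3].
x_proj = clip(-1.1144) = -1.1144
y_proj = clip(2.9607) = 2.9607
Step 4: Evaluate f.
f(-1.1144, 2.9607) = -25.5097


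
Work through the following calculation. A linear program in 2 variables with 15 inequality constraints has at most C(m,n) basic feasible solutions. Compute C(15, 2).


Each vertex corresponds to some choice of n active constraints out of m, so the number of vertices is at most C(m, n) = m! / (n!(m-n)!).
m = 15, n = 2
Numerator: 15 * 14
Denominator: 2! = 2
C(15, 2) = 105


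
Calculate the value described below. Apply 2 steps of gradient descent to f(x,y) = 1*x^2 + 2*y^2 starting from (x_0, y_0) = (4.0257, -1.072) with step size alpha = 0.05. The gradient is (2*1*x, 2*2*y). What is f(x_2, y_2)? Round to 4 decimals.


Gradient descent on f(x,y) = 1*x^2 + 2*y^2.
Starting point: (4.0257, -1.072), alpha = 0.05
Step 1: grad_x = 2*1*4.0257 = 8.0514, grad_y = 2*2*-1.072 = -4.288
  x_1 = 4.0257 - 0.05*8.0514 = 3.6231
  y_1 = -1.072 - 0.05*-4.288 = -0.8576
Step 2: grad_x = 2*1*3.6231 = 7.2463, grad_y = 2*2*-0.8576 = -3.4304
  x_2 = 3.6231 - 0.05*7.2463 = 3.2608
  y_2 = -0.8576 - 0.05*-3.4304 = -0.6861
f(3.2608, -0.6861) = 1*3.2608^2 + 2*(-0.6861)^2 = 11.5743


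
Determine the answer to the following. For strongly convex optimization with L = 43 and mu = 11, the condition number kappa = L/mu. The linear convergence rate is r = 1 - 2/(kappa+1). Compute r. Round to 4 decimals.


Step 1: Compute the condition number.
kappa = L/mu = 43/11 = 3.9091
Step 2: Compute the convergence rate.
r = 1 - 2/(kappa + 1) = 1 - 2*mu/(L + mu) = (L - mu)/(L + mu) = 32/54 = 0.5926


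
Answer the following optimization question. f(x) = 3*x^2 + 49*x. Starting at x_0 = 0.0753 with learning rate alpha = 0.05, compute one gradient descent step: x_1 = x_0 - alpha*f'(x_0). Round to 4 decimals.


We compute the gradient at x_0 and apply the update.
f'(x) = 6*x + 49
f'(0.0753) = 6*0.0753 + 49 = 49.4518
x_1 = 0.0753 - 0.05*49.4518 = -2.3973
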